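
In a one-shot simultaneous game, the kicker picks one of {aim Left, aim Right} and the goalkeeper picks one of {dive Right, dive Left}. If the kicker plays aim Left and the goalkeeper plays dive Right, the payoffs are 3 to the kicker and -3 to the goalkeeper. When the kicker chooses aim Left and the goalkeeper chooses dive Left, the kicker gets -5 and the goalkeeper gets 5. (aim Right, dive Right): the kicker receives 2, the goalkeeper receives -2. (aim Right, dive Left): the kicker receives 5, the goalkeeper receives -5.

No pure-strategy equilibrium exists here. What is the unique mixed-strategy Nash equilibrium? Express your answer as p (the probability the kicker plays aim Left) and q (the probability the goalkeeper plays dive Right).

p = 3/11, q = 10/11

The kicker's mix must leave the goalkeeper indifferent between dive Right and dive Left.
  the goalkeeper's payoff from dive Right: p·(-3) + (1−p)·(-2) = -p - 2
  the goalkeeper's payoff from dive Left: p·5 + (1−p)·(-5) = 10p - 5
  -p - 2 = 10p - 5  ⇒  -11p = -3  ⇒  p = 3/11.
In a mixed equilibrium the kicker is indifferent between aim Left and aim Right; this condition fixes q.
  the kicker's payoff to aim Left: q·3 + (1−q)·(-5) = 8q - 5
  the kicker's payoff to aim Right: q·2 + (1−q)·5 = -3q + 5
  8q - 5 = -3q + 5  ⇒  11q = 10  ⇒  q = 10/11.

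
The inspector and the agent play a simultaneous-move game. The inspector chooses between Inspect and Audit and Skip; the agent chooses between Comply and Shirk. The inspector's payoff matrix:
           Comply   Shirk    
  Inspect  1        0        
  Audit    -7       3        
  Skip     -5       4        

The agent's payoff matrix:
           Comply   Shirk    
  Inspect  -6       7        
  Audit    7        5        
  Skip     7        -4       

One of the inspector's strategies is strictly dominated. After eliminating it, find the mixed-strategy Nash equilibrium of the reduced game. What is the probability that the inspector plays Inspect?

p = 11/24

The inspector's strategy Audit is strictly dominated by Skip: -5 > -7 and 4 > 3. Eliminate Audit.
In a mixed equilibrium the agent is indifferent between Comply and Shirk; this condition fixes p.
  the agent's payoff from Comply: p·(-6) + (1−p)·7 = -13p + 7
  the agent's payoff from Shirk: p·7 + (1−p)·(-4) = 11p - 4
  -13p + 7 = 11p - 4  ⇒  -24p = -11  ⇒  p = 11/24.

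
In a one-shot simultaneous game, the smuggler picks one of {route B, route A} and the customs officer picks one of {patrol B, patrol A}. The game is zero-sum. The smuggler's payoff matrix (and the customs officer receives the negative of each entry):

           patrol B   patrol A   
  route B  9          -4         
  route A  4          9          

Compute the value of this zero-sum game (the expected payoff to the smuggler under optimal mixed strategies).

In a mixed equilibrium the smuggler is indifferent between route B and route A; this condition fixes q.
  the smuggler's payoff to route B: q·9 + (1−q)·(-4) = 13q - 4
  the smuggler's payoff to route A: q·4 + (1−q)·9 = -5q + 9
  13q - 4 = -5q + 9  ⇒  18q = 13  ⇒  q = 13/18.
The value is the smuggler's expected payoff against this mix (using route B): (13/18)·9 + (5/18)·(-4) = 97/18.

v = 97/18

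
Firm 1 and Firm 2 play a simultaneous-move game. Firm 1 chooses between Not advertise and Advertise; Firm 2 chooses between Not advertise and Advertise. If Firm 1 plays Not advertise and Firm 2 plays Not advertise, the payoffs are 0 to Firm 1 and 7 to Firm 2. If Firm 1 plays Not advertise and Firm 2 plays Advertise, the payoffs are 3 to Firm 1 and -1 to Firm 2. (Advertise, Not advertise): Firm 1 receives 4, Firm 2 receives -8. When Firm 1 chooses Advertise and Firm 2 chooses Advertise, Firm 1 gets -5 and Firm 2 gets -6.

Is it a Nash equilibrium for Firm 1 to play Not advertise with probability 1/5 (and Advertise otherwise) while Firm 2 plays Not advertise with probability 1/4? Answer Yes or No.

No

Given Firm 2's mix q = 1/4, Firm 1's payoff from Not advertise is 9/4 but from Advertise is -11/4. Firm 1 strictly prefers Not advertise, so Firm 1 would not mix.
So the proposed profile is not a Nash equilibrium.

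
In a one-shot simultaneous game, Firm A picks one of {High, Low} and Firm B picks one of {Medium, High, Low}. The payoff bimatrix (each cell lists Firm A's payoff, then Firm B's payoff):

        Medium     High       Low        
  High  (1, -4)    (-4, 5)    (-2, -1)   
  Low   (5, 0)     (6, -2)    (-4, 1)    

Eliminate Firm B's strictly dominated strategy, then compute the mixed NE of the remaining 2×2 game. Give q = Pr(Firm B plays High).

q = 1/6

Firm B's strategy Medium is strictly dominated by Low: -1 > -4 and 1 > 0. Eliminate Medium.
Firm A's indifference between High and Low determines Firm B's mixing probability q:
  Firm A's expected payoff from High: q·(-4) + (1−q)·(-2) = -2q - 2
  Firm A's expected payoff from Low: q·6 + (1−q)·(-4) = 10q - 4
  -2q - 2 = 10q - 4  ⇒  -12q = -2  ⇒  q = 1/6.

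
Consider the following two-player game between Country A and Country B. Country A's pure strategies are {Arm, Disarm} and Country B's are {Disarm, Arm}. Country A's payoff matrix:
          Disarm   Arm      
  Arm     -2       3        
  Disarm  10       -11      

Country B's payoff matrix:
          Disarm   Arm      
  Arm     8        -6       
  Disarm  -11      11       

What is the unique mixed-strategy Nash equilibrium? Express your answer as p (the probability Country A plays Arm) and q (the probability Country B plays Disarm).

p = 11/18, q = 7/13

Country B's indifference between Disarm and Arm determines Country A's mixing probability p:
  Country B's payoff to Disarm: p·8 + (1−p)·(-11) = 19p - 11
  Country B's payoff to Arm: p·(-6) + (1−p)·11 = -17p + 11
  19p - 11 = -17p + 11  ⇒  36p = 22  ⇒  p = 11/18.
Set Country A's expected payoff from Arm equal to that from Disarm:
  Country A's payoff to Arm: q·(-2) + (1−q)·3 = -5q + 3
  Country A's payoff to Disarm: q·10 + (1−q)·(-11) = 21q - 11
  -5q + 3 = 21q - 11  ⇒  -26q = -14  ⇒  q = 7/13.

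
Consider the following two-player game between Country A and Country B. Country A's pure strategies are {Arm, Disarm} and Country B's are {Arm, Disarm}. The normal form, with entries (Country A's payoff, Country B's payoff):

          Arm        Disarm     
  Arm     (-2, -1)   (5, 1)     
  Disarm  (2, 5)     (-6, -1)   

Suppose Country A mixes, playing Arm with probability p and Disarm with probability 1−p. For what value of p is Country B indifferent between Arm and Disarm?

p = 3/4

For Country B to be willing to mix, Country B must be indifferent between Arm and Disarm, which pins down Country A's mix.
  Country B's payoff from Arm: p·(-1) + (1−p)·5 = -6p + 5
  Country B's payoff from Disarm: p·1 + (1−p)·(-1) = 2p - 1
  -6p + 5 = 2p - 1  ⇒  -8p = -6  ⇒  p = 3/4.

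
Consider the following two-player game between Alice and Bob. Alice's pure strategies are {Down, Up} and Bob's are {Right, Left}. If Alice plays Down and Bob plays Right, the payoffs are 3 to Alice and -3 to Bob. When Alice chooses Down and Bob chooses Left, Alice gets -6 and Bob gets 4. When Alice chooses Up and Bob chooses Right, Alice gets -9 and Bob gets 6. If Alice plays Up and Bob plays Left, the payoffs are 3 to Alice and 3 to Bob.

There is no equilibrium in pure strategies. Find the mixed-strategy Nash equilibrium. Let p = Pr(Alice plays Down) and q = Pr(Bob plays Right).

p = 3/10, q = 3/7

Set Bob's expected payoff from Right equal to that from Left:
  Bob's payoff to Right: p·(-3) + (1−p)·6 = -9p + 6
  Bob's payoff to Left: p·4 + (1−p)·3 = p + 3
  -9p + 6 = p + 3  ⇒  -10p = -3  ⇒  p = 3/10.
Alice's indifference between Down and Up determines Bob's mixing probability q:
  Alice's payoff to Down: q·3 + (1−q)·(-6) = 9q - 6
  Alice's payoff to Up: q·(-9) + (1−q)·3 = -12q + 3
  9q - 6 = -12q + 3  ⇒  21q = 9  ⇒  q = 3/7.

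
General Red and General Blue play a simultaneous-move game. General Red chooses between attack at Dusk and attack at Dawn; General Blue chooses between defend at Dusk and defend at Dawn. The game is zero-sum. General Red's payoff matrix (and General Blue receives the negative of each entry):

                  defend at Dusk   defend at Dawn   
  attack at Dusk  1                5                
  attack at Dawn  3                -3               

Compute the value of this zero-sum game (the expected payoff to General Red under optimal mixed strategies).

v = 9/5

General Red's indifference between attack at Dusk and attack at Dawn determines General Blue's mixing probability q:
  General Red's payoff to attack at Dusk: q·1 + (1−q)·5 = -4q + 5
  General Red's payoff to attack at Dawn: q·3 + (1−q)·(-3) = 6q - 3
  -4q + 5 = 6q - 3  ⇒  -10q = -8  ⇒  q = 4/5.
The value is General Red's expected payoff against this mix (using attack at Dusk): (4/5)·1 + (1/5)·5 = 9/5.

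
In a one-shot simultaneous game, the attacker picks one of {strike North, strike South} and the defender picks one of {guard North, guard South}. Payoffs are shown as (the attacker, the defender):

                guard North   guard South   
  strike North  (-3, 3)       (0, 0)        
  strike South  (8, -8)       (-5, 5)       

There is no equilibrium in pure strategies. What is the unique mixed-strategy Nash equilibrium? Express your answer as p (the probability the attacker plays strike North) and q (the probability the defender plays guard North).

p = 13/16, q = 5/16

The defender's indifference between guard North and guard South determines the attacker's mixing probability p:
  the defender's payoff from guard North: p·3 + (1−p)·(-8) = 11p - 8
  the defender's payoff from guard South: p·0 + (1−p)·5 = -5p + 5
  11p - 8 = -5p + 5  ⇒  16p = 13  ⇒  p = 13/16.
For the attacker to be willing to mix, the attacker must be indifferent between strike North and strike South, which pins down the defender's mix.
  the attacker's expected payoff from strike North: q·(-3) + (1−q)·0 = -3q
  the attacker's expected payoff from strike South: q·8 + (1−q)·(-5) = 13q - 5
  -3q = 13q - 5  ⇒  -16q = -5  ⇒  q = 5/16.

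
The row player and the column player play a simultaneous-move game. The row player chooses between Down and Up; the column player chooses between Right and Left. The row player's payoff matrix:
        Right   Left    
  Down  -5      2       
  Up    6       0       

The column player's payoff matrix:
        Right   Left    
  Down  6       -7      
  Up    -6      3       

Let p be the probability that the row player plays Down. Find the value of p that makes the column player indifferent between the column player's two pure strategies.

The column player's indifference between Right and Left determines the row player's mixing probability p:
  the column player's payoff to Right: p·6 + (1−p)·(-6) = 12p - 6
  the column player's payoff to Left: p·(-7) + (1−p)·3 = -10p + 3
  12p - 6 = -10p + 3  ⇒  22p = 9  ⇒  p = 9/22.

p = 9/22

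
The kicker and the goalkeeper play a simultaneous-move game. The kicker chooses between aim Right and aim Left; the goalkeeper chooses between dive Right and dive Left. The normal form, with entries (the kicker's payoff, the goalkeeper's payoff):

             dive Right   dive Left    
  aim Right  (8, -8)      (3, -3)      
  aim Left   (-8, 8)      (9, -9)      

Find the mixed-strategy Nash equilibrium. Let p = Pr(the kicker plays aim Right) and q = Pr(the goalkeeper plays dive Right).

In a mixed equilibrium the goalkeeper is indifferent between dive Right and dive Left; this condition fixes p.
  the goalkeeper's payoff to dive Right: p·(-8) + (1−p)·8 = -16p + 8
  the goalkeeper's payoff to dive Left: p·(-3) + (1−p)·(-9) = 6p - 9
  -16p + 8 = 6p - 9  ⇒  -22p = -17  ⇒  p = 17/22.
Set the kicker's expected payoff from aim Right equal to that from aim Left:
  the kicker's expected payoff from aim Right: q·8 + (1−q)·3 = 5q + 3
  the kicker's expected payoff from aim Left: q·(-8) + (1−q)·9 = -17q + 9
  5q + 3 = -17q + 9  ⇒  22q = 6  ⇒  q = 3/11.

p = 17/22, q = 3/11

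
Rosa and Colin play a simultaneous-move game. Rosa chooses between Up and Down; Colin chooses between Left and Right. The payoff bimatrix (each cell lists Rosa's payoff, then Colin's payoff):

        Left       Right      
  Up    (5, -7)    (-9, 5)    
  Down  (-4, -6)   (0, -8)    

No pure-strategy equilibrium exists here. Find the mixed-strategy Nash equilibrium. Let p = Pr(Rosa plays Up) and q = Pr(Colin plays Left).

p = 1/7, q = 1/2

In a mixed equilibrium Colin is indifferent between Left and Right; this condition fixes p.
  Colin's payoff to Left: p·(-7) + (1−p)·(-6) = -p - 6
  Colin's payoff to Right: p·5 + (1−p)·(-8) = 13p - 8
  -p - 6 = 13p - 8  ⇒  -14p = -2  ⇒  p = 1/7.
Colin's mix must leave Rosa indifferent between Up and Down.
  Rosa's payoff to Up: q·5 + (1−q)·(-9) = 14q - 9
  Rosa's payoff to Down: q·(-4) + (1−q)·0 = -4q
  14q - 9 = -4q  ⇒  18q = 9  ⇒  q = 1/2.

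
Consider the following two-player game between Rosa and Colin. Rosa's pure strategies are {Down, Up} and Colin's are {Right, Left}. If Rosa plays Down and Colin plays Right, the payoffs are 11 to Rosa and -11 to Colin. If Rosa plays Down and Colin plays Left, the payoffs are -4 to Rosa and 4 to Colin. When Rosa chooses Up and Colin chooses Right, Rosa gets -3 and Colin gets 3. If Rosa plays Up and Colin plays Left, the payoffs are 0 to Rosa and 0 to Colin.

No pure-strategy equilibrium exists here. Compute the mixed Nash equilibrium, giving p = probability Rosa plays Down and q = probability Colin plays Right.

In a mixed equilibrium Colin is indifferent between Right and Left; this condition fixes p.
  Colin's payoff to Right: p·(-11) + (1−p)·3 = -14p + 3
  Colin's payoff to Left: p·4 + (1−p)·0 = 4p
  -14p + 3 = 4p  ⇒  -18p = -3  ⇒  p = 1/6.
Set Rosa's expected payoff from Down equal to that from Up:
  Rosa's payoff from Down: q·11 + (1−q)·(-4) = 15q - 4
  Rosa's payoff from Up: q·(-3) + (1−q)·0 = -3q
  15q - 4 = -3q  ⇒  18q = 4  ⇒  q = 2/9.

p = 1/6, q = 2/9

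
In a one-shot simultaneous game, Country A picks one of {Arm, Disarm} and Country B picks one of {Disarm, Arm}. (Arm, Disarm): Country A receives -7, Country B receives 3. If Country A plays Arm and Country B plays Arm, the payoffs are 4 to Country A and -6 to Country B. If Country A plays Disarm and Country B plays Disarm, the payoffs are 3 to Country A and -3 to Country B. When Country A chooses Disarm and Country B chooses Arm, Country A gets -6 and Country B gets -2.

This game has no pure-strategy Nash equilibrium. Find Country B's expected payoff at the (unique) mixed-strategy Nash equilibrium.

-12/5

For Country B to be willing to mix, Country B must be indifferent between Disarm and Arm, which pins down Country A's mix.
  Country B's payoff to Disarm: p·3 + (1−p)·(-3) = 6p - 3
  Country B's payoff to Arm: p·(-6) + (1−p)·(-2) = -4p - 2
  6p - 3 = -4p - 2  ⇒  10p = 1  ⇒  p = 1/10.
At equilibrium Country B is indifferent across columns, so Country B's payoff equals the payoff from Disarm: (1/10)·3 + (9/10)·(-3) = -12/5.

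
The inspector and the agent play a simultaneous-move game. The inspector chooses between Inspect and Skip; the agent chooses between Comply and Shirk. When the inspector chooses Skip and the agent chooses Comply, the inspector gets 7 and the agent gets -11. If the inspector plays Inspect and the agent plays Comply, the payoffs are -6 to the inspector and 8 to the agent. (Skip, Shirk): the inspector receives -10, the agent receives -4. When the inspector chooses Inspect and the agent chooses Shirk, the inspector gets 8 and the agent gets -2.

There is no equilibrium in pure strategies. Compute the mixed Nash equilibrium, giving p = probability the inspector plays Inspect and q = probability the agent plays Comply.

p = 7/17, q = 18/31

Set the agent's expected payoff from Comply equal to that from Shirk:
  the agent's payoff to Comply: p·8 + (1−p)·(-11) = 19p - 11
  the agent's payoff to Shirk: p·(-2) + (1−p)·(-4) = 2p - 4
  19p - 11 = 2p - 4  ⇒  17p = 7  ⇒  p = 7/17.
The inspector's indifference between Inspect and Skip determines the agent's mixing probability q:
  the inspector's payoff to Inspect: q·(-6) + (1−q)·8 = -14q + 8
  the inspector's payoff to Skip: q·7 + (1−q)·(-10) = 17q - 10
  -14q + 8 = 17q - 10  ⇒  -31q = -18  ⇒  q = 18/31.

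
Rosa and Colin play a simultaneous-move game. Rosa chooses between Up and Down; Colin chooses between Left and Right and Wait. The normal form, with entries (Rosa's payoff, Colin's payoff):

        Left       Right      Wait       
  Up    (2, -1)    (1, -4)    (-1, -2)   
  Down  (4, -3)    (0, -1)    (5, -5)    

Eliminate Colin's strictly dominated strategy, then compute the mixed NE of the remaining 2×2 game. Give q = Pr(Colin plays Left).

Colin's strategy Wait is strictly dominated by Left: -1 > -2 and -3 > -5. Eliminate Wait.
Set Rosa's expected payoff from Up equal to that from Down:
  Rosa's payoff from Up: q·2 + (1−q)·1 = q + 1
  Rosa's payoff from Down: q·4 + (1−q)·0 = 4q
  q + 1 = 4q  ⇒  -3q = -1  ⇒  q = 1/3.

q = 1/3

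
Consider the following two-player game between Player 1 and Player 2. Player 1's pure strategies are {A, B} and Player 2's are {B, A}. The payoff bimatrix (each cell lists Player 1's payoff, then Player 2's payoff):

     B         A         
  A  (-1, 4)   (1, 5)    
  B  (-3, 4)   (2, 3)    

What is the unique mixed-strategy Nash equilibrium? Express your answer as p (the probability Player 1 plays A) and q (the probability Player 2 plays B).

p = 1/2, q = 1/3

Player 2's indifference between B and A determines Player 1's mixing probability p:
  Player 2's payoff to B: p·4 + (1−p)·4 = 4
  Player 2's payoff to A: p·5 + (1−p)·3 = 2p + 3
  4 = 2p + 3  ⇒  -2p = -1  ⇒  p = 1/2.
For Player 1 to be willing to mix, Player 1 must be indifferent between A and B, which pins down Player 2's mix.
  Player 1's payoff to A: q·(-1) + (1−q)·1 = -2q + 1
  Player 1's payoff to B: q·(-3) + (1−q)·2 = -5q + 2
  -2q + 1 = -5q + 2  ⇒  3q = 1  ⇒  q = 1/3.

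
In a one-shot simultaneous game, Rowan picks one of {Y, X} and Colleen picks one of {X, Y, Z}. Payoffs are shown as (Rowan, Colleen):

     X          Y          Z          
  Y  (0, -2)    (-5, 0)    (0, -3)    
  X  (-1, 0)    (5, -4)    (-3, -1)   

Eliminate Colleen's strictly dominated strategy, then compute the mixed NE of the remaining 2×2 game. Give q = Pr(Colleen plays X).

Colleen's strategy Z is strictly dominated by X: -2 > -3 and 0 > -1. Eliminate Z.
Colleen's mix must leave Rowan indifferent between Y and X.
  Rowan's expected payoff from Y: q·0 + (1−q)·(-5) = 5q - 5
  Rowan's expected payoff from X: q·(-1) + (1−q)·5 = -6q + 5
  5q - 5 = -6q + 5  ⇒  11q = 10  ⇒  q = 10/11.

q = 10/11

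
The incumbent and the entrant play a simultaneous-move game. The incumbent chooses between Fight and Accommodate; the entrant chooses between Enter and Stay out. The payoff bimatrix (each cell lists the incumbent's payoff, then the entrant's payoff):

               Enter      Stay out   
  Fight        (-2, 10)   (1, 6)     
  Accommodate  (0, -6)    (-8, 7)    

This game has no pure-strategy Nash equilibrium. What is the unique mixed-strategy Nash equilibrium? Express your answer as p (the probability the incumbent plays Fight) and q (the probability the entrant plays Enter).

p = 13/17, q = 9/11

In a mixed equilibrium the entrant is indifferent between Enter and Stay out; this condition fixes p.
  the entrant's expected payoff from Enter: p·10 + (1−p)·(-6) = 16p - 6
  the entrant's expected payoff from Stay out: p·6 + (1−p)·7 = -p + 7
  16p - 6 = -p + 7  ⇒  17p = 13  ⇒  p = 13/17.
In a mixed equilibrium the incumbent is indifferent between Fight and Accommodate; this condition fixes q.
  the incumbent's expected payoff from Fight: q·(-2) + (1−q)·1 = -3q + 1
  the incumbent's expected payoff from Accommodate: q·0 + (1−q)·(-8) = 8q - 8
  -3q + 1 = 8q - 8  ⇒  -11q = -9  ⇒  q = 9/11.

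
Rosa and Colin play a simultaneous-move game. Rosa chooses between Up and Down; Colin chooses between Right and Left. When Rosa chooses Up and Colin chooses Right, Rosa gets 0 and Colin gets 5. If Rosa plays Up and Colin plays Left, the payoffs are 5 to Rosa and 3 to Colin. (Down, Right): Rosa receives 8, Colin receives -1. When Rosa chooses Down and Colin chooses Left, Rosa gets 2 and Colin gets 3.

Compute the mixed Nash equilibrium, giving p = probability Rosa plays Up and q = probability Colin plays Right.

p = 2/3, q = 3/11

Set Colin's expected payoff from Right equal to that from Left:
  Colin's expected payoff from Right: p·5 + (1−p)·(-1) = 6p - 1
  Colin's expected payoff from Left: p·3 + (1−p)·3 = 3
  6p - 1 = 3  ⇒  6p = 4  ⇒  p = 2/3.
Rosa's indifference between Up and Down determines Colin's mixing probability q:
  Rosa's expected payoff from Up: q·0 + (1−q)·5 = -5q + 5
  Rosa's expected payoff from Down: q·8 + (1−q)·2 = 6q + 2
  -5q + 5 = 6q + 2  ⇒  -11q = -3  ⇒  q = 3/11.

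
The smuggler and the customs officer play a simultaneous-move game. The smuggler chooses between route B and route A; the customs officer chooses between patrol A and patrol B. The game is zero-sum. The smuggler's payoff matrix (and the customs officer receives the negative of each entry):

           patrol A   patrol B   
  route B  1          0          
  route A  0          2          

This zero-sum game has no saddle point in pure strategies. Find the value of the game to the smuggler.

For the smuggler to be willing to mix, the smuggler must be indifferent between route B and route A, which pins down the customs officer's mix.
  the smuggler's expected payoff from route B: q·1 + (1−q)·0 = q
  the smuggler's expected payoff from route A: q·0 + (1−q)·2 = -2q + 2
  q = -2q + 2  ⇒  3q = 2  ⇒  q = 2/3.
The value is the smuggler's expected payoff against this mix (using route B): (2/3)·1 + (1/3)·0 = 2/3.

v = 2/3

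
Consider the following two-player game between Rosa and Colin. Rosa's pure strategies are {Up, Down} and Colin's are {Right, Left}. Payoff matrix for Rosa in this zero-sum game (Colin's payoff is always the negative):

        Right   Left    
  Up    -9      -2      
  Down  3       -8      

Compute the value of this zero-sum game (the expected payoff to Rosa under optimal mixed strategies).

Rosa's indifference between Up and Down determines Colin's mixing probability q:
  Rosa's payoff to Up: q·(-9) + (1−q)·(-2) = -7q - 2
  Rosa's payoff to Down: q·3 + (1−q)·(-8) = 11q - 8
  -7q - 2 = 11q - 8  ⇒  -18q = -6  ⇒  q = 1/3.
The value is Rosa's expected payoff against this mix (using Up): (1/3)·(-9) + (2/3)·(-2) = -13/3.

v = -13/3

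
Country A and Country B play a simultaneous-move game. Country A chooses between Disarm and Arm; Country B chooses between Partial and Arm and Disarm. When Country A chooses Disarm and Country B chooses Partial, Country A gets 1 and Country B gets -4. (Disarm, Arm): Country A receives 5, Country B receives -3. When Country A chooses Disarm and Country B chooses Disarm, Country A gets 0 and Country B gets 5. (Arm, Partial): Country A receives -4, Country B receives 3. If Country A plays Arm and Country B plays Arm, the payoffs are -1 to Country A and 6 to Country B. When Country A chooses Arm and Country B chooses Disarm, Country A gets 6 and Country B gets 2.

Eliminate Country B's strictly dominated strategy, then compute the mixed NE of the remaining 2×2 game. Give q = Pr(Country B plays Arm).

Country B's strategy Partial is strictly dominated by Arm: -3 > -4 and 6 > 3. Eliminate Partial.
In a mixed equilibrium Country A is indifferent between Disarm and Arm; this condition fixes q.
  Country A's payoff from Disarm: q·5 + (1−q)·0 = 5q
  Country A's payoff from Arm: q·(-1) + (1−q)·6 = -7q + 6
  5q = -7q + 6  ⇒  12q = 6  ⇒  q = 1/2.

q = 1/2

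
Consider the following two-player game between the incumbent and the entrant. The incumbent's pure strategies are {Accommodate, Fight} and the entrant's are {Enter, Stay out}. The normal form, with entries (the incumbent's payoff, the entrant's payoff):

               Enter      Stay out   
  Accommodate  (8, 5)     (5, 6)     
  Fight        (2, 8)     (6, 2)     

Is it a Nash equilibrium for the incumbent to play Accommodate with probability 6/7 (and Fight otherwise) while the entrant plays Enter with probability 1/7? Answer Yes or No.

Yes

Check the entrant's indifference given the incumbent's mix p = 6/7:
  payoff from Enter = 38/7; payoff from Stay out = 38/7 — equal.
Check the incumbent's indifference given the entrant's mix q = 1/7:
  payoff from Accommodate = 38/7; payoff from Fight = 38/7 — equal.
Both players are indifferent, so neither can profitably deviate.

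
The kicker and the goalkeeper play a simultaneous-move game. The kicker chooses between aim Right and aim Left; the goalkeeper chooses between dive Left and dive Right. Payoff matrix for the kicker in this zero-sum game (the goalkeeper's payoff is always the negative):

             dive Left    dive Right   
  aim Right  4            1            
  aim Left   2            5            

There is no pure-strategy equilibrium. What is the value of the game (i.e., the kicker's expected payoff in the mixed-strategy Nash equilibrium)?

In a mixed equilibrium the kicker is indifferent between aim Right and aim Left; this condition fixes q.
  the kicker's payoff to aim Right: q·4 + (1−q)·1 = 3q + 1
  the kicker's payoff to aim Left: q·2 + (1−q)·5 = -3q + 5
  3q + 1 = -3q + 5  ⇒  6q = 4  ⇒  q = 2/3.
The value is the kicker's expected payoff against this mix (using aim Right): (2/3)·4 + (1/3)·1 = 3.

v = 3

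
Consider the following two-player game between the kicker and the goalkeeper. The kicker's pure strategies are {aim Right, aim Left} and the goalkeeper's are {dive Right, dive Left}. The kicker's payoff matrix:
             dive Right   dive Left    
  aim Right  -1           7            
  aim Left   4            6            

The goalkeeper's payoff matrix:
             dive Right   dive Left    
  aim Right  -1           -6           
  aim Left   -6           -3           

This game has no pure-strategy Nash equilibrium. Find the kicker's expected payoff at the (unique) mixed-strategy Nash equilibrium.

The kicker's indifference between aim Right and aim Left determines the goalkeeper's mixing probability q:
  the kicker's payoff to aim Right: q·(-1) + (1−q)·7 = -8q + 7
  the kicker's payoff to aim Left: q·4 + (1−q)·6 = -2q + 6
  -8q + 7 = -2q + 6  ⇒  -6q = -1  ⇒  q = 1/6.
At equilibrium the kicker is indifferent across rows, so the kicker's payoff equals the payoff from aim Right: (1/6)·(-1) + (5/6)·7 = 17/3.

17/3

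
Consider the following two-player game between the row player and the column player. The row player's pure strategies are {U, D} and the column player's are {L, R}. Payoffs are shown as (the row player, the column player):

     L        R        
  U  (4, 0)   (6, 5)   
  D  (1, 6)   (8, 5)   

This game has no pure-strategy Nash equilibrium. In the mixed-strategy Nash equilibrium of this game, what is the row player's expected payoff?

The row player's indifference between U and D determines the column player's mixing probability q:
  the row player's payoff to U: q·4 + (1−q)·6 = -2q + 6
  the row player's payoff to D: q·1 + (1−q)·8 = -7q + 8
  -2q + 6 = -7q + 8  ⇒  5q = 2  ⇒  q = 2/5.
At equilibrium the row player is indifferent across rows, so the row player's payoff equals the payoff from U: (2/5)·4 + (3/5)·6 = 26/5.

26/5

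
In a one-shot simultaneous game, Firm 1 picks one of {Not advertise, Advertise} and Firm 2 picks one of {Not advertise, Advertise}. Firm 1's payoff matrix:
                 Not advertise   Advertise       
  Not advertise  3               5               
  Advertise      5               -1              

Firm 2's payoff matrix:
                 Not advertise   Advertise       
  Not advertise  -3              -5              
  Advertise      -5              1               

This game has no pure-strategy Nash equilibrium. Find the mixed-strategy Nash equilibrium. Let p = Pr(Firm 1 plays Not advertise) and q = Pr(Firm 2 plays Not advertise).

For Firm 2 to be willing to mix, Firm 2 must be indifferent between Not advertise and Advertise, which pins down Firm 1's mix.
  Firm 2's expected payoff from Not advertise: p·(-3) + (1−p)·(-5) = 2p - 5
  Firm 2's expected payoff from Advertise: p·(-5) + (1−p)·1 = -6p + 1
  2p - 5 = -6p + 1  ⇒  8p = 6  ⇒  p = 3/4.
Firm 2's mix must leave Firm 1 indifferent between Not advertise and Advertise.
  Firm 1's payoff from Not advertise: q·3 + (1−q)·5 = -2q + 5
  Firm 1's payoff from Advertise: q·5 + (1−q)·(-1) = 6q - 1
  -2q + 5 = 6q - 1  ⇒  -8q = -6  ⇒  q = 3/4.

p = 3/4, q = 3/4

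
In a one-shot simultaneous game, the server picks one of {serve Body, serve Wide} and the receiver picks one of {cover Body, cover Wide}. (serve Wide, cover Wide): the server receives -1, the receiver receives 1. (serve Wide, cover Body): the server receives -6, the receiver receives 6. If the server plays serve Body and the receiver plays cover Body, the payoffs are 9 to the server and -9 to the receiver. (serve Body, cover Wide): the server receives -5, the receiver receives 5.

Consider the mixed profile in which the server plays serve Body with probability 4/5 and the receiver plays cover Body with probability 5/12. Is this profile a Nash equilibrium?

Given the server's mix p = 4/5, the receiver's payoff from cover Body is -6 but from cover Wide is 21/5. The receiver strictly prefers cover Wide, so the receiver would not mix.
So the proposed profile is not a Nash equilibrium.

No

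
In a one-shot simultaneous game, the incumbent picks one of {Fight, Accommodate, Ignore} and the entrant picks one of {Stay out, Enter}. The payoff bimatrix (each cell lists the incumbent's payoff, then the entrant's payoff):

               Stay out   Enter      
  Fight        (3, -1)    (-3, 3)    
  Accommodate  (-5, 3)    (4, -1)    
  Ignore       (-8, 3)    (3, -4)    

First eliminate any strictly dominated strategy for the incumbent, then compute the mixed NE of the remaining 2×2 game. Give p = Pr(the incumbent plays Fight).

The incumbent's strategy Ignore is strictly dominated by Accommodate: -5 > -8 and 4 > 3. Eliminate Ignore.
In a mixed equilibrium the entrant is indifferent between Stay out and Enter; this condition fixes p.
  the entrant's payoff from Stay out: p·(-1) + (1−p)·3 = -4p + 3
  the entrant's payoff from Enter: p·3 + (1−p)·(-1) = 4p - 1
  -4p + 3 = 4p - 1  ⇒  -8p = -4  ⇒  p = 1/2.

p = 1/2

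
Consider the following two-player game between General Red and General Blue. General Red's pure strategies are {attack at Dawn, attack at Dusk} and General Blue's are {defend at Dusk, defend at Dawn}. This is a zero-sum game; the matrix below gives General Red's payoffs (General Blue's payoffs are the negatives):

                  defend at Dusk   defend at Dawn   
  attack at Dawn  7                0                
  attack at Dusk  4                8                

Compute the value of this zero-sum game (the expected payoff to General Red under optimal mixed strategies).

General Blue's mix must leave General Red indifferent between attack at Dawn and attack at Dusk.
  General Red's expected payoff from attack at Dawn: q·7 + (1−q)·0 = 7q
  General Red's expected payoff from attack at Dusk: q·4 + (1−q)·8 = -4q + 8
  7q = -4q + 8  ⇒  11q = 8  ⇒  q = 8/11.
The value is General Red's expected payoff against this mix (using attack at Dawn): (8/11)·7 + (3/11)·0 = 56/11.

v = 56/11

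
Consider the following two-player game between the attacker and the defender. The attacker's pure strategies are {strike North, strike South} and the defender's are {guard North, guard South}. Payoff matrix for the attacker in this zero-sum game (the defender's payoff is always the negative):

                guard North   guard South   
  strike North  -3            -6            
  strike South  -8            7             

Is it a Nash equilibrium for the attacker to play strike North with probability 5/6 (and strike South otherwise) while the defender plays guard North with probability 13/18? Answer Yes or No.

Yes

Check the defender's indifference given the attacker's mix p = 5/6:
  payoff from guard North = 23/6; payoff from guard South = 23/6 — equal.
Check the attacker's indifference given the defender's mix q = 13/18:
  payoff from strike North = -23/6; payoff from strike South = -23/6 — equal.
Both players are indifferent, so neither can profitably deviate.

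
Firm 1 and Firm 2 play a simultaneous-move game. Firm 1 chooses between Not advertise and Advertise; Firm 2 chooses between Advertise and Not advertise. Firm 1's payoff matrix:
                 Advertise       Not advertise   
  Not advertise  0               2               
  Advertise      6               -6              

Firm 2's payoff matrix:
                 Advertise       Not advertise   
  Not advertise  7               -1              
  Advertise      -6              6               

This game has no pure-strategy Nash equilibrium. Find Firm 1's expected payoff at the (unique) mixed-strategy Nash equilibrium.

For Firm 1 to be willing to mix, Firm 1 must be indifferent between Not advertise and Advertise, which pins down Firm 2's mix.
  Firm 1's payoff to Not advertise: q·0 + (1−q)·2 = -2q + 2
  Firm 1's payoff to Advertise: q·6 + (1−q)·(-6) = 12q - 6
  -2q + 2 = 12q - 6  ⇒  -14q = -8  ⇒  q = 4/7.
At equilibrium Firm 1 is indifferent across rows, so Firm 1's payoff equals the payoff from Not advertise: (4/7)·0 + (3/7)·2 = 6/7.

6/7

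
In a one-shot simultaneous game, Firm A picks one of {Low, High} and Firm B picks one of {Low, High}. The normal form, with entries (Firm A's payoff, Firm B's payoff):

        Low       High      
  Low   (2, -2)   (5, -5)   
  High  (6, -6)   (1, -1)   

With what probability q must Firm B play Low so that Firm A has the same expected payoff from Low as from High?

For Firm A to be willing to mix, Firm A must be indifferent between Low and High, which pins down Firm B's mix.
  Firm A's expected payoff from Low: q·2 + (1−q)·5 = -3q + 5
  Firm A's expected payoff from High: q·6 + (1−q)·1 = 5q + 1
  -3q + 5 = 5q + 1  ⇒  -8q = -4  ⇒  q = 1/2.

q = 1/2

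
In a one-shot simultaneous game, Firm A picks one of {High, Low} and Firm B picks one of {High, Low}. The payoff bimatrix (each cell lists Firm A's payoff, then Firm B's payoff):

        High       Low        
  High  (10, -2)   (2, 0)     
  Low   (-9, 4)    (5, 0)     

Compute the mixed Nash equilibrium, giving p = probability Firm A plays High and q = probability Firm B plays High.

For Firm B to be willing to mix, Firm B must be indifferent between High and Low, which pins down Firm A's mix.
  Firm B's expected payoff from High: p·(-2) + (1−p)·4 = -6p + 4
  Firm B's expected payoff from Low: p·0 + (1−p)·0 = 0
  -6p + 4 = 0  ⇒  -6p = -4  ⇒  p = 2/3.
Set Firm A's expected payoff from High equal to that from Low:
  Firm A's expected payoff from High: q·10 + (1−q)·2 = 8q + 2
  Firm A's expected payoff from Low: q·(-9) + (1−q)·5 = -14q + 5
  8q + 2 = -14q + 5  ⇒  22q = 3  ⇒  q = 3/22.

p = 2/3, q = 3/22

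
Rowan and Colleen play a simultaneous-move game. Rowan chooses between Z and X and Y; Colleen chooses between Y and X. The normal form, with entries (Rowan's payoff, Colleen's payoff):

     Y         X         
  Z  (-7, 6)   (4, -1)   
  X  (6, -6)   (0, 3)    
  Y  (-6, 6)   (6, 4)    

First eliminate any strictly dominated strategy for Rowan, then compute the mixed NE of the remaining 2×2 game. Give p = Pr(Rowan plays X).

p = 2/11

Rowan's strategy Z is strictly dominated by Y: -6 > -7 and 6 > 4. Eliminate Z.
Colleen's indifference between Y and X determines Rowan's mixing probability p:
  Colleen's payoff from Y: p·(-6) + (1−p)·6 = -12p + 6
  Colleen's payoff from X: p·3 + (1−p)·4 = -p + 4
  -12p + 6 = -p + 4  ⇒  -11p = -2  ⇒  p = 2/11.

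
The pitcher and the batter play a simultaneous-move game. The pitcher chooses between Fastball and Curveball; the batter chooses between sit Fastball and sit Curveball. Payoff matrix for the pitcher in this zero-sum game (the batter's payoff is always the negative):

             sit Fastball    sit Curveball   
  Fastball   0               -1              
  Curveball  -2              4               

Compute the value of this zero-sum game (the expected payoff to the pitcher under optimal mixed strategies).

v = -2/7

In a mixed equilibrium the pitcher is indifferent between Fastball and Curveball; this condition fixes q.
  the pitcher's payoff from Fastball: q·0 + (1−q)·(-1) = q - 1
  the pitcher's payoff from Curveball: q·(-2) + (1−q)·4 = -6q + 4
  q - 1 = -6q + 4  ⇒  7q = 5  ⇒  q = 5/7.
The value is the pitcher's expected payoff against this mix (using Fastball): (5/7)·0 + (2/7)·(-1) = -2/7.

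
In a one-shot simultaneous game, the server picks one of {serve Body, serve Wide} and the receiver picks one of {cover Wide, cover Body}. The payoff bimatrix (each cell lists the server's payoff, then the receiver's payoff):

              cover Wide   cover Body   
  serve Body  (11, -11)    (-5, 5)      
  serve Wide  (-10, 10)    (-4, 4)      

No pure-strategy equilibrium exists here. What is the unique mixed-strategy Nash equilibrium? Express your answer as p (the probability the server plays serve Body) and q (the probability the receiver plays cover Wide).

In a mixed equilibrium the receiver is indifferent between cover Wide and cover Body; this condition fixes p.
  the receiver's payoff from cover Wide: p·(-11) + (1−p)·10 = -21p + 10
  the receiver's payoff from cover Body: p·5 + (1−p)·4 = p + 4
  -21p + 10 = p + 4  ⇒  -22p = -6  ⇒  p = 3/11.
For the server to be willing to mix, the server must be indifferent between serve Body and serve Wide, which pins down the receiver's mix.
  the server's payoff from serve Body: q·11 + (1−q)·(-5) = 16q - 5
  the server's payoff from serve Wide: q·(-10) + (1−q)·(-4) = -6q - 4
  16q - 5 = -6q - 4  ⇒  22q = 1  ⇒  q = 1/22.

p = 3/11, q = 1/22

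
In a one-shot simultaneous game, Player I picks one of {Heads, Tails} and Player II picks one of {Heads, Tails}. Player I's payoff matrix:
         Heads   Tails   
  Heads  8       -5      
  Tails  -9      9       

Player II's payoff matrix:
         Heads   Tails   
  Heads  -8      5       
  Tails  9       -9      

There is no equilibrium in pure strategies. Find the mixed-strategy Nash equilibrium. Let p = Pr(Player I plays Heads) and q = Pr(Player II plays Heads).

p = 18/31, q = 14/31

Player II's indifference between Heads and Tails determines Player I's mixing probability p:
  Player II's expected payoff from Heads: p·(-8) + (1−p)·9 = -17p + 9
  Player II's expected payoff from Tails: p·5 + (1−p)·(-9) = 14p - 9
  -17p + 9 = 14p - 9  ⇒  -31p = -18  ⇒  p = 18/31.
For Player I to be willing to mix, Player I must be indifferent between Heads and Tails, which pins down Player II's mix.
  Player I's expected payoff from Heads: q·8 + (1−q)·(-5) = 13q - 5
  Player I's expected payoff from Tails: q·(-9) + (1−q)·9 = -18q + 9
  13q - 5 = -18q + 9  ⇒  31q = 14  ⇒  q = 14/31.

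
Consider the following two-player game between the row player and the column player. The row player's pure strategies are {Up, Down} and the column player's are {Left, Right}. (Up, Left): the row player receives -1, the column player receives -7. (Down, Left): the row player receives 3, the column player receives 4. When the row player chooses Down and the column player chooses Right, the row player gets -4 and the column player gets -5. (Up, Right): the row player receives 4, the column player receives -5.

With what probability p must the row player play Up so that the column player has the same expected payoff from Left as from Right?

p = 9/11

Set the column player's expected payoff from Left equal to that from Right:
  the column player's expected payoff from Left: p·(-7) + (1−p)·4 = -11p + 4
  the column player's expected payoff from Right: p·(-5) + (1−p)·(-5) = -5
  -11p + 4 = -5  ⇒  -11p = -9  ⇒  p = 9/11.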